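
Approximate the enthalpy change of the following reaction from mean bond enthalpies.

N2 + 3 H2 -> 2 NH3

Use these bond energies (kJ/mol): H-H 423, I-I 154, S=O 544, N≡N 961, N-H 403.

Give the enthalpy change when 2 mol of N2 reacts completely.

ΔH = −376 kJ

Bonds broken (reactants):
  H-H: 3 × 423 = 1269
  N≡N: 1 × 961 = 961
  Σ(broken) = 2230 kJ
Bonds formed (products):
  N-H: 6 × 403 = 2418
  Σ(formed) = 2418 kJ
ΔH = Σ(broken) − Σ(formed) = 2230 − 2418 = −188 kJ
For 2× the reaction as written: 2 × (−188) = −376 kJ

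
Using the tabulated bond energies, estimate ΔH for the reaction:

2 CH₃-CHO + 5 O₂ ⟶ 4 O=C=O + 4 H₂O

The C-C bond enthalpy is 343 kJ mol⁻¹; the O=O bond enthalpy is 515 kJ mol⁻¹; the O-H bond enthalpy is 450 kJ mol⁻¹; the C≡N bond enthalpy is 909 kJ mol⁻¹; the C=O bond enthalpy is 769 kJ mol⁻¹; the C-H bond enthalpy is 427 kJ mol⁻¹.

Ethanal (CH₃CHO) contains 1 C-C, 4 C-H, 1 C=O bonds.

Bonds broken (reactants):
  C-C: 2 × 343 = 686
  C-H: 8 × 427 = 3416
  C=O: 2 × 769 = 1538
  O=O: 5 × 515 = 2575
  Σ(broken) = 8215 kJ
Bonds formed (products):
  C=O: 8 × 769 = 6152
  O-H: 8 × 450 = 3600
  Σ(formed) = 9752 kJ
ΔH = Σ(broken) − Σ(formed) = 8215 − 9752 = −1537 kJ

ΔH ≈ −1537 kJ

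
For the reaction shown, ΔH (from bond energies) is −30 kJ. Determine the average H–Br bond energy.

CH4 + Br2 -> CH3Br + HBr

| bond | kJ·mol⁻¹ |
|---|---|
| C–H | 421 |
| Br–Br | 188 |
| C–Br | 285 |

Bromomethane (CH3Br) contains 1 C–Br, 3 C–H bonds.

Let D be the H–Br bond energy.
Σ(broken) = 1×188 + 4×421 = 1872
Σ(formed) = 1×285 + 3×421 + 1×D = 1548 + D
ΔH = Σ(broken) − Σ(formed) = (1872) − (1548 + D) = +324 − D
Setting this equal to −30 kJ gives D = 354 kJ/mol.

D(H–Br) ≈ 354 kJ/mol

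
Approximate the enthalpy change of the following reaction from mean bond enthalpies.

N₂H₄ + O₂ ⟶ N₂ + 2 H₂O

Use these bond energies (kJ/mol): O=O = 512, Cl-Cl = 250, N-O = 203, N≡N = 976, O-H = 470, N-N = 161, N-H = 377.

Bonds broken (reactants):
  N-H: 4 × 377 = 1508
  N-N: 1 × 161 = 161
  O=O: 1 × 512 = 512
  Σ(broken) = 2181 kJ
Bonds formed (products):
  N≡N: 1 × 976 = 976
  O-H: 4 × 470 = 1880
  Σ(formed) = 2856 kJ
ΔH = Σ(broken) − Σ(formed) = 2181 − 2856 = −675 kJ

ΔH ≈ −675 kJ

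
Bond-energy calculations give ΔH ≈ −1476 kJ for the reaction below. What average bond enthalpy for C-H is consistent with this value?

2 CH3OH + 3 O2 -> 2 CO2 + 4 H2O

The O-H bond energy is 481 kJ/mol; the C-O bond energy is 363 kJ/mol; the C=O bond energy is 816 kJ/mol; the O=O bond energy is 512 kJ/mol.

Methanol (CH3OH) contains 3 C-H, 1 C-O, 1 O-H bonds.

Let D be the C-H bond energy.
Σ(broken) = 6×D + 2×363 + 2×481 + 3×512 = 3224 + 6D
Σ(formed) = 4×816 + 8×481 = 7112
ΔH = Σ(broken) − Σ(formed) = (3224 + 6D) − (7112) = −3888 + 6D
Setting this equal to −1476 kJ gives 6D = 2412, so D = 402 kJ/mol.

D(C-H) ≈ 402 kJ/mol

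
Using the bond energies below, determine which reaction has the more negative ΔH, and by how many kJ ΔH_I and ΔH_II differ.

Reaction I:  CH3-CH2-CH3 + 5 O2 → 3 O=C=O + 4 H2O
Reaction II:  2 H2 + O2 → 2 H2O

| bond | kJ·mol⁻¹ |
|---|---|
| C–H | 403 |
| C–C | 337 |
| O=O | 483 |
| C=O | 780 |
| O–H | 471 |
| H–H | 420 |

Reaction I:
  Bonds broken (reactants):
    C–C: 2 × 337 = 674
    C–H: 8 × 403 = 3224
    O=O: 5 × 483 = 2415
    Σ(broken) = 6313 kJ
  Bonds formed (products):
    C=O: 6 × 780 = 4680
    O–H: 8 × 471 = 3768
    Σ(formed) = 8448 kJ
  ΔH_I = 6313 − 8448 = −2135 kJ
Reaction II:
  Bonds broken (reactants):
    H–H: 2 × 420 = 840
    O=O: 1 × 483 = 483
    Σ(broken) = 1323 kJ
  Bonds formed (products):
    O–H: 4 × 471 = 1884
    Σ(formed) = 1884 kJ
  ΔH_II = 1323 − 1884 = −561 kJ
ΔH_I − ΔH_II = −1574 kJ, so reaction I has the more negative ΔH; |ΔH_I − ΔH_II| = 1574 kJ.

Reaction I, by 1574 kJ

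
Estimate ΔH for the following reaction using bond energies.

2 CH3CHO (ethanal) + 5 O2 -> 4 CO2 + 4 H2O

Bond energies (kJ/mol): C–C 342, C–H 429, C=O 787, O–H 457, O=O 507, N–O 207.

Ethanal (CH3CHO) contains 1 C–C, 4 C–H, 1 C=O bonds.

Bonds broken (reactants):
  C–C: 2 × 342 = 684
  C–H: 8 × 429 = 3432
  C=O: 2 × 787 = 1574
  O=O: 5 × 507 = 2535
  Σ(broken) = 8225 kJ
Bonds formed (products):
  C=O: 8 × 787 = 6296
  O–H: 8 × 457 = 3656
  Σ(formed) = 9952 kJ
ΔH = Σ(broken) − Σ(formed) = 8225 − 9952 = −1727 kJ

ΔH ≈ −1727 kJ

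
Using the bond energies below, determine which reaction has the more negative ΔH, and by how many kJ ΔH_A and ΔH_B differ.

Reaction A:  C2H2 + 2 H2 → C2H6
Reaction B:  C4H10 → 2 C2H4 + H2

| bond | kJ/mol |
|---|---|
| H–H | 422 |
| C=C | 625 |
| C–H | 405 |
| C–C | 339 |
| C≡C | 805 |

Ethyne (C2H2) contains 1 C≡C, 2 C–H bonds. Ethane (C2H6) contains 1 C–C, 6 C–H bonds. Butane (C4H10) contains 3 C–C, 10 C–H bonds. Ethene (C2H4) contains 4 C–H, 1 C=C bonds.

Reaction A:
  Bonds broken (reactants):
    C≡C: 1 × 805 = 805
    C–H: 2 × 405 = 810
    H–H: 2 × 422 = 844
    Σ(broken) = 2459 kJ
  Bonds formed (products):
    C–C: 1 × 339 = 339
    C–H: 6 × 405 = 2430
    Σ(formed) = 2769 kJ
  ΔH_A = 2459 − 2769 = −310 kJ
Reaction B:
  Bonds broken (reactants):
    C–C: 3 × 339 = 1017
    C–H: 10 × 405 = 4050
    Σ(broken) = 5067 kJ
  Bonds formed (products):
    C–H: 8 × 405 = 3240
    C=C: 2 × 625 = 1250
    H–H: 1 × 422 = 422
    Σ(formed) = 4912 kJ
  ΔH_B = 5067 − 4912 = +155 kJ
ΔH_A − ΔH_B = −465 kJ, so reaction A has the more negative ΔH; |ΔH_A − ΔH_B| = 465 kJ.

Reaction A, by 465 kJ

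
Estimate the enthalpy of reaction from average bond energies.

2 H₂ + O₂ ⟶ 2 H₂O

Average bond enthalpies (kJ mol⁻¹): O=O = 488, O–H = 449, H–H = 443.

ΔH ≈ −422 kJ

Bonds broken (reactants):
  H–H: 2 × 443 = 886
  O=O: 1 × 488 = 488
  Σ(broken) = 1374 kJ
Bonds formed (products):
  O–H: 4 × 449 = 1796
  Σ(formed) = 1796 kJ
ΔH = Σ(broken) − Σ(formed) = 1374 − 1796 = −422 kJ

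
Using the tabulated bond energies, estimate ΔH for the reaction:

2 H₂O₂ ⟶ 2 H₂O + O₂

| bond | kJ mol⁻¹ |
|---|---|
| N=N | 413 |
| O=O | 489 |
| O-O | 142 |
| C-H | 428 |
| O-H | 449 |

ΔH ≈ −205 kJ

Bonds broken (reactants):
  O-H: 4 × 449 = 1796
  O-O: 2 × 142 = 284
  Σ(broken) = 2080 kJ
Bonds formed (products):
  O-H: 4 × 449 = 1796
  O=O: 1 × 489 = 489
  Σ(formed) = 2285 kJ
ΔH = Σ(broken) − Σ(formed) = 2080 − 2285 = −205 kJ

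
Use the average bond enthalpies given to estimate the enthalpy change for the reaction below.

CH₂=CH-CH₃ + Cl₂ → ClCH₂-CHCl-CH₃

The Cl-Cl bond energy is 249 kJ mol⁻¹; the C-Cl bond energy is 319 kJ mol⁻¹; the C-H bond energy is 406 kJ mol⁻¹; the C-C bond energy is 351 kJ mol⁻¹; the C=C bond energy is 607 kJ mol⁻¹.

ΔH ≈ −133 kJ

Bonds broken (reactants):
  C-C: 1 × 351 = 351
  C-H: 6 × 406 = 2436
  C=C: 1 × 607 = 607
  Cl-Cl: 1 × 249 = 249
  Σ(broken) = 3643 kJ
Bonds formed (products):
  C-C: 2 × 351 = 702
  C-Cl: 2 × 319 = 638
  C-H: 6 × 406 = 2436
  Σ(formed) = 3776 kJ
ΔH = Σ(broken) − Σ(formed) = 3643 − 3776 = −133 kJ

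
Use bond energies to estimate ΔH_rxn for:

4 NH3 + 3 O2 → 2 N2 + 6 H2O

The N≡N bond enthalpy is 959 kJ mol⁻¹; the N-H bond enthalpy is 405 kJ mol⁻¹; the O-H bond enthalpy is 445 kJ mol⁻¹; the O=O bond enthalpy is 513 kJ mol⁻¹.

ΔH ≈ −859 kJ

Bonds broken (reactants):
  N-H: 12 × 405 = 4860
  O=O: 3 × 513 = 1539
  Σ(broken) = 6399 kJ
Bonds formed (products):
  N≡N: 2 × 959 = 1918
  O-H: 12 × 445 = 5340
  Σ(formed) = 7258 kJ
ΔH = Σ(broken) − Σ(formed) = 6399 − 7258 = −859 kJ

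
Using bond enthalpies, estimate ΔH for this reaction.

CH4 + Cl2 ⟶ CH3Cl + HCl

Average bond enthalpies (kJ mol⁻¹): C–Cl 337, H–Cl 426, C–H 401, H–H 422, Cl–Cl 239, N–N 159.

ΔH ≈ −123 kJ

Bonds broken (reactants):
  C–H: 4 × 401 = 1604
  Cl–Cl: 1 × 239 = 239
  Σ(broken) = 1843 kJ
Bonds formed (products):
  C–Cl: 1 × 337 = 337
  C–H: 3 × 401 = 1203
  H–Cl: 1 × 426 = 426
  Σ(formed) = 1966 kJ
ΔH = Σ(broken) − Σ(formed) = 1843 − 1966 = −123 kJ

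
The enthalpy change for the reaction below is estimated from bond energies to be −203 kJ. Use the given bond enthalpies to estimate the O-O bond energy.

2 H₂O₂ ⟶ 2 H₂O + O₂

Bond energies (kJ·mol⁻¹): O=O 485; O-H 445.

D(O-O) ≈ 141 kJ/mol

Let D be the O-O bond energy.
Σ(broken) = 4×445 + 2×D = 1780 + 2D
Σ(formed) = 4×445 + 1×485 = 2265
ΔH = Σ(broken) − Σ(formed) = (1780 + 2D) − (2265) = −485 + 2D
Setting this equal to −203 kJ gives 2D = 282, so D = 141 kJ/mol.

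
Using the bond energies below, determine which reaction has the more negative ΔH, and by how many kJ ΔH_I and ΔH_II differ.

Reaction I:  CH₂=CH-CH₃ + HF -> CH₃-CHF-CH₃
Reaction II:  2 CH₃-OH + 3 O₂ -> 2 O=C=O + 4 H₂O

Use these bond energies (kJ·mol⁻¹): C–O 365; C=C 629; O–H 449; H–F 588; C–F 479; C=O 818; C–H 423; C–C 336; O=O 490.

Reaction I:
  Bonds broken (reactants):
    C–C: 1 × 336 = 336
    C–H: 6 × 423 = 2538
    C=C: 1 × 629 = 629
    H–F: 1 × 588 = 588
    Σ(broken) = 4091 kJ
  Bonds formed (products):
    C–C: 2 × 336 = 672
    C–F: 1 × 479 = 479
    C–H: 7 × 423 = 2961
    Σ(formed) = 4112 kJ
  ΔH_I = 4091 − 4112 = −21 kJ
Reaction II:
  Bonds broken (reactants):
    C–H: 6 × 423 = 2538
    C–O: 2 × 365 = 730
    O–H: 2 × 449 = 898
    O=O: 3 × 490 = 1470
    Σ(broken) = 5636 kJ
  Bonds formed (products):
    C=O: 4 × 818 = 3272
    O–H: 8 × 449 = 3592
    Σ(formed) = 6864 kJ
  ΔH_II = 5636 − 6864 = −1228 kJ
ΔH_I − ΔH_II = +1207 kJ, so reaction II has the more negative ΔH; |ΔH_I − ΔH_II| = 1207 kJ.

Reaction II, by 1207 kJ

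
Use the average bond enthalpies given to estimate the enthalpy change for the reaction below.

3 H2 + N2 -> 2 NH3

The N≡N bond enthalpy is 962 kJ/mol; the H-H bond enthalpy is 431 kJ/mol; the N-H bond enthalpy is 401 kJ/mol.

Bonds broken (reactants):
  H-H: 3 × 431 = 1293
  N≡N: 1 × 962 = 962
  Σ(broken) = 2255 kJ
Bonds formed (products):
  N-H: 6 × 401 = 2406
  Σ(formed) = 2406 kJ
ΔH = Σ(broken) − Σ(formed) = 2255 − 2406 = −151 kJ

ΔH ≈ −151 kJ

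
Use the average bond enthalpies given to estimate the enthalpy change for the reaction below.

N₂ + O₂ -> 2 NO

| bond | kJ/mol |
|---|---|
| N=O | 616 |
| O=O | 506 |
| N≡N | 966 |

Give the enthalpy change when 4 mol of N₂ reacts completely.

Bonds broken (reactants):
  N≡N: 1 × 966 = 966
  O=O: 1 × 506 = 506
  Σ(broken) = 1472 kJ
Bonds formed (products):
  N=O: 2 × 616 = 1232
  Σ(formed) = 1232 kJ
ΔH = Σ(broken) − Σ(formed) = 1472 − 1232 = +240 kJ
For 4× the reaction as written: 4 × (+240) = +960 kJ

ΔH = +960 kJ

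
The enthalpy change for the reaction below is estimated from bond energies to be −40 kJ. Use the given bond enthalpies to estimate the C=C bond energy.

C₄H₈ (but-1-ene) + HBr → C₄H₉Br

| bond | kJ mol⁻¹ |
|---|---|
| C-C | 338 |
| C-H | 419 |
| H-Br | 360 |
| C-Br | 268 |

D(C=C) ≈ 625 kJ/mol

Let D be the C=C bond energy.
Σ(broken) = 2×338 + 8×419 + 1×D + 1×360 = 4388 + D
Σ(formed) = 1×268 + 3×338 + 9×419 = 5053
ΔH = Σ(broken) − Σ(formed) = (4388 + D) − (5053) = −665 + D
Setting this equal to −40 kJ gives D = 625 kJ/mol.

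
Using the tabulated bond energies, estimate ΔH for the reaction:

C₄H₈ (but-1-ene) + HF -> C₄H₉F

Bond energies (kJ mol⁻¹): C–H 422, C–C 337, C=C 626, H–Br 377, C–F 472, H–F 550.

Bonds broken (reactants):
  C–C: 2 × 337 = 674
  C–H: 8 × 422 = 3376
  C=C: 1 × 626 = 626
  H–F: 1 × 550 = 550
  Σ(broken) = 5226 kJ
Bonds formed (products):
  C–C: 3 × 337 = 1011
  C–F: 1 × 472 = 472
  C–H: 9 × 422 = 3798
  Σ(formed) = 5281 kJ
ΔH = Σ(broken) − Σ(formed) = 5226 − 5281 = −55 kJ

ΔH ≈ −55 kJ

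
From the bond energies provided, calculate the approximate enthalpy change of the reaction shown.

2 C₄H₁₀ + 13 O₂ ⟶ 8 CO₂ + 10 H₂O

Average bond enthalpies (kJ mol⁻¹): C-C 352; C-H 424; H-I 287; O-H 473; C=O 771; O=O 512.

Bonds broken (reactants):
  C-C: 6 × 352 = 2112
  C-H: 20 × 424 = 8480
  O=O: 13 × 512 = 6656
  Σ(broken) = 17248 kJ
Bonds formed (products):
  C=O: 16 × 771 = 12336
  O-H: 20 × 473 = 9460
  Σ(formed) = 21796 kJ
ΔH = Σ(broken) − Σ(formed) = 17248 − 21796 = −4548 kJ

ΔH ≈ −4548 kJ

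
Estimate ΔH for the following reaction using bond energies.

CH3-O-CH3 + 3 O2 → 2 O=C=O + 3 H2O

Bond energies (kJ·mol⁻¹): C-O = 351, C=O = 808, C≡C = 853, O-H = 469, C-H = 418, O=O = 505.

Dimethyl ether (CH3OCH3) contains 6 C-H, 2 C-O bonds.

Bonds broken (reactants):
  C-H: 6 × 418 = 2508
  C-O: 2 × 351 = 702
  O=O: 3 × 505 = 1515
  Σ(broken) = 4725 kJ
Bonds formed (products):
  C=O: 4 × 808 = 3232
  O-H: 6 × 469 = 2814
  Σ(formed) = 6046 kJ
ΔH = Σ(broken) − Σ(formed) = 4725 − 6046 = −1321 kJ

ΔH ≈ −1321 kJ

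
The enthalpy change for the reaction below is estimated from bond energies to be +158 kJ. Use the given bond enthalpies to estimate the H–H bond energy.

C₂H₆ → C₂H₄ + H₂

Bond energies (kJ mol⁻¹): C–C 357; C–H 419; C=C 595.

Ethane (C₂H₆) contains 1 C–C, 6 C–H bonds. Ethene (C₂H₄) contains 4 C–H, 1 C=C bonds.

D(H–H) ≈ 442 kJ/mol

Let D be the H–H bond energy.
Σ(broken) = 1×357 + 6×419 = 2871
Σ(formed) = 4×419 + 1×595 + 1×D = 2271 + D
ΔH = Σ(broken) − Σ(formed) = (2871) − (2271 + D) = +600 − D
Setting this equal to +158 kJ gives D = 442 kJ/mol.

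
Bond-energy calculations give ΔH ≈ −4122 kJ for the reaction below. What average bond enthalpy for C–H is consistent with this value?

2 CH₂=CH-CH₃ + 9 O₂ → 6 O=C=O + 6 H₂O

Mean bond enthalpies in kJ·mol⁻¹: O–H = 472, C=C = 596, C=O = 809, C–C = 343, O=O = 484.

Let D be the C–H bond energy.
Σ(broken) = 2×343 + 12×D + 2×596 + 9×484 = 6234 + 12D
Σ(formed) = 12×809 + 12×472 = 15372
ΔH = Σ(broken) − Σ(formed) = (6234 + 12D) − (15372) = −9138 + 12D
Setting this equal to −4122 kJ gives 12D = 5016, so D = 418 kJ/mol.

D(C–H) ≈ 418 kJ/mol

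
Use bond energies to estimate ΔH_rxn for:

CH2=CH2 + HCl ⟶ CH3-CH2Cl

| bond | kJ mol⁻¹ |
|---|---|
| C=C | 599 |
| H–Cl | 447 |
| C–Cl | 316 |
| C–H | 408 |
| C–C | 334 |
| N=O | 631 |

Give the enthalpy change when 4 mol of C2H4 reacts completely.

ΔH = −48 kJ

Bonds broken (reactants):
  C–H: 4 × 408 = 1632
  C=C: 1 × 599 = 599
  H–Cl: 1 × 447 = 447
  Σ(broken) = 2678 kJ
Bonds formed (products):
  C–C: 1 × 334 = 334
  C–Cl: 1 × 316 = 316
  C–H: 5 × 408 = 2040
  Σ(formed) = 2690 kJ
ΔH = Σ(broken) − Σ(formed) = 2678 − 2690 = −12 kJ
For 4× the reaction as written: 4 × (−12) = −48 kJ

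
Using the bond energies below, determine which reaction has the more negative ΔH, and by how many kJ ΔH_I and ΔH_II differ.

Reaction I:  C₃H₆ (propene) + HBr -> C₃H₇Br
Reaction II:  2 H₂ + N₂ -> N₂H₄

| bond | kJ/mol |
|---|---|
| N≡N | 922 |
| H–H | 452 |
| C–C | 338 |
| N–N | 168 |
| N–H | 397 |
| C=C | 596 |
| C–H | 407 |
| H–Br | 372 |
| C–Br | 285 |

Reaction I:
  Bonds broken (reactants):
    C–C: 1 × 338 = 338
    C–H: 6 × 407 = 2442
    C=C: 1 × 596 = 596
    H–Br: 1 × 372 = 372
    Σ(broken) = 3748 kJ
  Bonds formed (products):
    C–Br: 1 × 285 = 285
    C–C: 2 × 338 = 676
    C–H: 7 × 407 = 2849
    Σ(formed) = 3810 kJ
  ΔH_I = 3748 − 3810 = −62 kJ
Reaction II:
  Bonds broken (reactants):
    H–H: 2 × 452 = 904
    N≡N: 1 × 922 = 922
    Σ(broken) = 1826 kJ
  Bonds formed (products):
    N–H: 4 × 397 = 1588
    N–N: 1 × 168 = 168
    Σ(formed) = 1756 kJ
  ΔH_II = 1826 − 1756 = +70 kJ
ΔH_I − ΔH_II = −132 kJ, so reaction I has the more negative ΔH; |ΔH_I − ΔH_II| = 132 kJ.

Reaction I, by 132 kJ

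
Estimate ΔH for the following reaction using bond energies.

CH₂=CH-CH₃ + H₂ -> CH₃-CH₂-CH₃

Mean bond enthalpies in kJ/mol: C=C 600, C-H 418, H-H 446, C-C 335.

Bonds broken (reactants):
  C-C: 1 × 335 = 335
  C-H: 6 × 418 = 2508
  C=C: 1 × 600 = 600
  H-H: 1 × 446 = 446
  Σ(broken) = 3889 kJ
Bonds formed (products):
  C-C: 2 × 335 = 670
  C-H: 8 × 418 = 3344
  Σ(formed) = 4014 kJ
ΔH = Σ(broken) − Σ(formed) = 3889 − 4014 = −125 kJ

ΔH ≈ −125 kJ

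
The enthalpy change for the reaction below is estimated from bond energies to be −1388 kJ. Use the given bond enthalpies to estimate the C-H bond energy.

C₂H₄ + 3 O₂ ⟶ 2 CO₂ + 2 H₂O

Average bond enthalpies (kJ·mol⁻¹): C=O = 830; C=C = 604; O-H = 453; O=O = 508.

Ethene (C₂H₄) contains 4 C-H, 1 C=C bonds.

D(C-H) ≈ 404 kJ/mol

Let D be the C-H bond energy.
Σ(broken) = 4×D + 1×604 + 3×508 = 2128 + 4D
Σ(formed) = 4×830 + 4×453 = 5132
ΔH = Σ(broken) − Σ(formed) = (2128 + 4D) − (5132) = −3004 + 4D
Setting this equal to −1388 kJ gives 4D = 1616, so D = 404 kJ/mol.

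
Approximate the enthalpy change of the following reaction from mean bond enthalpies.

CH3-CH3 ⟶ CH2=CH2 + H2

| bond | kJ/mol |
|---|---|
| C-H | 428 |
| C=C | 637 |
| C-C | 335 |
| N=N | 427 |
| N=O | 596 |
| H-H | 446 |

ΔH ≈ +108 kJ

Bonds broken (reactants):
  C-C: 1 × 335 = 335
  C-H: 6 × 428 = 2568
  Σ(broken) = 2903 kJ
Bonds formed (products):
  C-H: 4 × 428 = 1712
  C=C: 1 × 637 = 637
  H-H: 1 × 446 = 446
  Σ(formed) = 2795 kJ
ΔH = Σ(broken) − Σ(formed) = 2903 − 2795 = +108 kJ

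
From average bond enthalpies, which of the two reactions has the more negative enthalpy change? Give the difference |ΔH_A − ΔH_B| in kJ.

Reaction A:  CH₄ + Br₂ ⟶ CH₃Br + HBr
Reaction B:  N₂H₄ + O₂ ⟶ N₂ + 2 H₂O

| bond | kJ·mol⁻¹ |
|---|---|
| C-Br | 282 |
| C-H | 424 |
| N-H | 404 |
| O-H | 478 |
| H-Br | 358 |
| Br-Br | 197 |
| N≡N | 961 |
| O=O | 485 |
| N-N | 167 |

Reaction B, by 586 kJ

Reaction A:
  Bonds broken (reactants):
    Br-Br: 1 × 197 = 197
    C-H: 4 × 424 = 1696
    Σ(broken) = 1893 kJ
  Bonds formed (products):
    C-Br: 1 × 282 = 282
    C-H: 3 × 424 = 1272
    H-Br: 1 × 358 = 358
    Σ(formed) = 1912 kJ
  ΔH_A = 1893 − 1912 = −19 kJ
Reaction B:
  Bonds broken (reactants):
    N-H: 4 × 404 = 1616
    N-N: 1 × 167 = 167
    O=O: 1 × 485 = 485
    Σ(broken) = 2268 kJ
  Bonds formed (products):
    N≡N: 1 × 961 = 961
    O-H: 4 × 478 = 1912
    Σ(formed) = 2873 kJ
  ΔH_B = 2268 − 2873 = −605 kJ
ΔH_A − ΔH_B = +586 kJ, so reaction B has the more negative ΔH; |ΔH_A − ΔH_B| = 586 kJ.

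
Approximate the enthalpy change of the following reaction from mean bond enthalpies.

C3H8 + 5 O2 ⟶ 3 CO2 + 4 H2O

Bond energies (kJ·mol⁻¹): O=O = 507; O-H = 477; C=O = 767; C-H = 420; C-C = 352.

ΔH ≈ −1819 kJ

Bonds broken (reactants):
  C-C: 2 × 352 = 704
  C-H: 8 × 420 = 3360
  O=O: 5 × 507 = 2535
  Σ(broken) = 6599 kJ
Bonds formed (products):
  C=O: 6 × 767 = 4602
  O-H: 8 × 477 = 3816
  Σ(formed) = 8418 kJ
ΔH = Σ(broken) − Σ(formed) = 6599 − 8418 = −1819 kJ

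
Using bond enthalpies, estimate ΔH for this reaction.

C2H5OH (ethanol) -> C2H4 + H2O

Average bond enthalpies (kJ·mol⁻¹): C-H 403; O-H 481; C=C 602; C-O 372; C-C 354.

Bonds broken (reactants):
  C-C: 1 × 354 = 354
  C-H: 5 × 403 = 2015
  C-O: 1 × 372 = 372
  O-H: 1 × 481 = 481
  Σ(broken) = 3222 kJ
Bonds formed (products):
  C-H: 4 × 403 = 1612
  C=C: 1 × 602 = 602
  O-H: 2 × 481 = 962
  Σ(formed) = 3176 kJ
ΔH = Σ(broken) − Σ(formed) = 3222 − 3176 = +46 kJ

ΔH ≈ +46 kJ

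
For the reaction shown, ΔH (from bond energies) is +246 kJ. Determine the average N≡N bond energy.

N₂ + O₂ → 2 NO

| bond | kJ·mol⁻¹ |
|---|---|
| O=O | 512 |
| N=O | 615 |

Let D be the N≡N bond energy.
Σ(broken) = 1×D + 1×512 = 512 + D
Σ(formed) = 2×615 = 1230
ΔH = Σ(broken) − Σ(formed) = (512 + D) − (1230) = −718 + D
Setting this equal to +246 kJ gives D = 964 kJ/mol.

D(N≡N) ≈ 964 kJ/mol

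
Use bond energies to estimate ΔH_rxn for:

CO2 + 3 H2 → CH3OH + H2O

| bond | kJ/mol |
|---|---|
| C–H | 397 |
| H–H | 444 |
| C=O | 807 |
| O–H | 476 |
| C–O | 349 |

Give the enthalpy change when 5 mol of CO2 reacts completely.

Bonds broken (reactants):
  C=O: 2 × 807 = 1614
  H–H: 3 × 444 = 1332
  Σ(broken) = 2946 kJ
Bonds formed (products):
  C–H: 3 × 397 = 1191
  C–O: 1 × 349 = 349
  O–H: 3 × 476 = 1428
  Σ(formed) = 2968 kJ
ΔH = Σ(broken) − Σ(formed) = 2946 − 2968 = −22 kJ
For 5× the reaction as written: 5 × (−22) = −110 kJ

ΔH = −110 kJ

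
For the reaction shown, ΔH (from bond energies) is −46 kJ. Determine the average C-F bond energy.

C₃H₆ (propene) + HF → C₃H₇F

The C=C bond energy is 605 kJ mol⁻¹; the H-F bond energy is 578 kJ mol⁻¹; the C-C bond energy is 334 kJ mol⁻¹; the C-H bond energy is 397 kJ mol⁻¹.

Let D be the C-F bond energy.
Σ(broken) = 1×334 + 6×397 + 1×605 + 1×578 = 3899
Σ(formed) = 2×334 + 1×D + 7×397 = 3447 + D
ΔH = Σ(broken) − Σ(formed) = (3899) − (3447 + D) = +452 − D
Setting this equal to −46 kJ gives D = 498 kJ/mol.

D(C-F) ≈ 498 kJ/mol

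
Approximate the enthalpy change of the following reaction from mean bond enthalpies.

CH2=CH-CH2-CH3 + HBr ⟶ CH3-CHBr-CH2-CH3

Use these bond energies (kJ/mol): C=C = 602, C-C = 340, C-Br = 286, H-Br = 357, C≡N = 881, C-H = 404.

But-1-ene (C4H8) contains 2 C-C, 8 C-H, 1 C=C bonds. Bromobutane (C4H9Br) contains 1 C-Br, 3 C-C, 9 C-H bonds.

Bonds broken (reactants):
  C-C: 2 × 340 = 680
  C-H: 8 × 404 = 3232
  C=C: 1 × 602 = 602
  H-Br: 1 × 357 = 357
  Σ(broken) = 4871 kJ
Bonds formed (products):
  C-Br: 1 × 286 = 286
  C-C: 3 × 340 = 1020
  C-H: 9 × 404 = 3636
  Σ(formed) = 4942 kJ
ΔH = Σ(broken) − Σ(formed) = 4871 − 4942 = −71 kJ

ΔH ≈ −71 kJ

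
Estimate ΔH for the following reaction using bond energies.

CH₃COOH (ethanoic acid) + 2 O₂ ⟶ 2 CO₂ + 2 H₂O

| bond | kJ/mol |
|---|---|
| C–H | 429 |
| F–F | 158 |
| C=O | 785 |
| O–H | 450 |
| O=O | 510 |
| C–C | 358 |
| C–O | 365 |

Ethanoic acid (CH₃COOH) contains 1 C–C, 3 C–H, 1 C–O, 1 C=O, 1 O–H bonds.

ΔH ≈ −675 kJ

Bonds broken (reactants):
  C–C: 1 × 358 = 358
  C–H: 3 × 429 = 1287
  C–O: 1 × 365 = 365
  C=O: 1 × 785 = 785
  O–H: 1 × 450 = 450
  O=O: 2 × 510 = 1020
  Σ(broken) = 4265 kJ
Bonds formed (products):
  C=O: 4 × 785 = 3140
  O–H: 4 × 450 = 1800
  Σ(formed) = 4940 kJ
ΔH = Σ(broken) − Σ(formed) = 4265 − 4940 = −675 kJ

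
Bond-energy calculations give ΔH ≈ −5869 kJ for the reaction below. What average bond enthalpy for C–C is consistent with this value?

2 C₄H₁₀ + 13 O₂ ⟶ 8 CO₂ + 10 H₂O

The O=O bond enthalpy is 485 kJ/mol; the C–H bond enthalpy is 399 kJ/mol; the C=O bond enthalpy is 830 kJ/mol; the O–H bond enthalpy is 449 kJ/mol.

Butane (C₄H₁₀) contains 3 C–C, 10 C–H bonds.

D(C–C) ≈ 351 kJ/mol

Let D be the C–C bond energy.
Σ(broken) = 6×D + 20×399 + 13×485 = 14285 + 6D
Σ(formed) = 16×830 + 20×449 = 22260
ΔH = Σ(broken) − Σ(formed) = (14285 + 6D) − (22260) = −7975 + 6D
Setting this equal to −5869 kJ gives 6D = 2106, so D = 351 kJ/mol.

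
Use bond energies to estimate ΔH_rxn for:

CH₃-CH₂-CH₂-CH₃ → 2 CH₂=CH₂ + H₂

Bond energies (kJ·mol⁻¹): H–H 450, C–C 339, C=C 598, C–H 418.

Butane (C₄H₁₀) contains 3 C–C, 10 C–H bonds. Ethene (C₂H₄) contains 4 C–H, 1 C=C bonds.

ΔH ≈ +207 kJ

Bonds broken (reactants):
  C–C: 3 × 339 = 1017
  C–H: 10 × 418 = 4180
  Σ(broken) = 5197 kJ
Bonds formed (products):
  C–H: 8 × 418 = 3344
  C=C: 2 × 598 = 1196
  H–H: 1 × 450 = 450
  Σ(formed) = 4990 kJ
ΔH = Σ(broken) − Σ(formed) = 5197 − 4990 = +207 kJ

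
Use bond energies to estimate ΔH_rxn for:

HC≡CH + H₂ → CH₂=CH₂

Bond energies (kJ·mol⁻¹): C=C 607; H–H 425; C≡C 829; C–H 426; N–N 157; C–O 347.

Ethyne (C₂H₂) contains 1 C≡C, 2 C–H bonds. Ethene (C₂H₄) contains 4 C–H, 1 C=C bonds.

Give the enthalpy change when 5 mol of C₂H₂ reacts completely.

Bonds broken (reactants):
  C≡C: 1 × 829 = 829
  C–H: 2 × 426 = 852
  H–H: 1 × 425 = 425
  Σ(broken) = 2106 kJ
Bonds formed (products):
  C–H: 4 × 426 = 1704
  C=C: 1 × 607 = 607
  Σ(formed) = 2311 kJ
ΔH = Σ(broken) − Σ(formed) = 2106 − 2311 = −205 kJ
For 5× the reaction as written: 5 × (−205) = −1025 kJ

ΔH = −1025 kJ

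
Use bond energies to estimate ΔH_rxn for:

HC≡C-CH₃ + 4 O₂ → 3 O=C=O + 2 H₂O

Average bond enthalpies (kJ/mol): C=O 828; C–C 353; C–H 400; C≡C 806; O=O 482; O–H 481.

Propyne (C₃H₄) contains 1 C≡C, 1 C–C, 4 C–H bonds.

Bonds broken (reactants):
  C≡C: 1 × 806 = 806
  C–C: 1 × 353 = 353
  C–H: 4 × 400 = 1600
  O=O: 4 × 482 = 1928
  Σ(broken) = 4687 kJ
Bonds formed (products):
  C=O: 6 × 828 = 4968
  O–H: 4 × 481 = 1924
  Σ(formed) = 6892 kJ
ΔH = Σ(broken) − Σ(formed) = 4687 − 6892 = −2205 kJ

ΔH ≈ −2205 kJ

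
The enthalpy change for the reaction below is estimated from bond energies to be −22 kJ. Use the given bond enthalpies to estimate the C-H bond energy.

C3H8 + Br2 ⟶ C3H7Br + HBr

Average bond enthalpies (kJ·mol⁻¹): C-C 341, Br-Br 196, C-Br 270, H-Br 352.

Let D be the C-H bond energy.
Σ(broken) = 1×196 + 2×341 + 8×D = 878 + 8D
Σ(formed) = 1×270 + 2×341 + 7×D + 1×352 = 1304 + 7D
ΔH = Σ(broken) − Σ(formed) = (878 + 8D) − (1304 + 7D) = −426 + D
Setting this equal to −22 kJ gives D = 404 kJ/mol.

D(C-H) ≈ 404 kJ/mol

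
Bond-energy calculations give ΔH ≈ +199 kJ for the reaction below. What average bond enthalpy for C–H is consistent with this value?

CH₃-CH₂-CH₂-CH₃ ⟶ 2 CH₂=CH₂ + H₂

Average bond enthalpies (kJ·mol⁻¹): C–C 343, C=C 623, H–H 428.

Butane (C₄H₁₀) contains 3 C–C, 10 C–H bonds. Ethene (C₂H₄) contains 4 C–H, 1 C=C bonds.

Let D be the C–H bond energy.
Σ(broken) = 3×343 + 10×D = 1029 + 10D
Σ(formed) = 8×D + 2×623 + 1×428 = 1674 + 8D
ΔH = Σ(broken) − Σ(formed) = (1029 + 10D) − (1674 + 8D) = −645 + 2D
Setting this equal to +199 kJ gives 2D = 844, so D = 422 kJ/mol.

D(C–H) ≈ 422 kJ/mol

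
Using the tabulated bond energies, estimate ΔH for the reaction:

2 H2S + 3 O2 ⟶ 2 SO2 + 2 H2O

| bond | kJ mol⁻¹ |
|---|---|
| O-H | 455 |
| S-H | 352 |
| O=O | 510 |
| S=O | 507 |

ΔH ≈ −910 kJ

Bonds broken (reactants):
  O=O: 3 × 510 = 1530
  S-H: 4 × 352 = 1408
  Σ(broken) = 2938 kJ
Bonds formed (products):
  O-H: 4 × 455 = 1820
  S=O: 4 × 507 = 2028
  Σ(formed) = 3848 kJ
ΔH = Σ(broken) − Σ(formed) = 2938 − 3848 = −910 kJ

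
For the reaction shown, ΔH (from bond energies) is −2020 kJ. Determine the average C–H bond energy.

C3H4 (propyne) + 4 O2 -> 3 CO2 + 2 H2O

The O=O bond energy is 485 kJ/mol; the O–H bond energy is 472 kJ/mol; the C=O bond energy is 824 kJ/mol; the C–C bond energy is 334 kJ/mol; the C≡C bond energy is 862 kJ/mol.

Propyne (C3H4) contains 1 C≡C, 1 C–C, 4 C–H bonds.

D(C–H) ≈ 419 kJ/mol

Let D be the C–H bond energy.
Σ(broken) = 1×862 + 1×334 + 4×D + 4×485 = 3136 + 4D
Σ(formed) = 6×824 + 4×472 = 6832
ΔH = Σ(broken) − Σ(formed) = (3136 + 4D) − (6832) = −3696 + 4D
Setting this equal to −2020 kJ gives 4D = 1676, so D = 419 kJ/mol.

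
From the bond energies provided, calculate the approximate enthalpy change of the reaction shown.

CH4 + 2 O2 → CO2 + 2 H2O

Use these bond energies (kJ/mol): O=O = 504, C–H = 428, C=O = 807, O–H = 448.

ΔH ≈ −686 kJ

Bonds broken (reactants):
  C–H: 4 × 428 = 1712
  O=O: 2 × 504 = 1008
  Σ(broken) = 2720 kJ
Bonds formed (products):
  C=O: 2 × 807 = 1614
  O–H: 4 × 448 = 1792
  Σ(formed) = 3406 kJ
ΔH = Σ(broken) − Σ(formed) = 2720 − 3406 = −686 kJ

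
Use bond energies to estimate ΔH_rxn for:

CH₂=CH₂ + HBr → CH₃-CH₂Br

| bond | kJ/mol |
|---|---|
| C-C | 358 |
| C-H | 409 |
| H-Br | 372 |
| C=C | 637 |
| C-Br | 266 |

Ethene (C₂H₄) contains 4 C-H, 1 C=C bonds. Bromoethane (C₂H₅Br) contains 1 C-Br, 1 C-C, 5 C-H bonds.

ΔH ≈ −24 kJ

Bonds broken (reactants):
  C-H: 4 × 409 = 1636
  C=C: 1 × 637 = 637
  H-Br: 1 × 372 = 372
  Σ(broken) = 2645 kJ
Bonds formed (products):
  C-Br: 1 × 266 = 266
  C-C: 1 × 358 = 358
  C-H: 5 × 409 = 2045
  Σ(formed) = 2669 kJ
ΔH = Σ(broken) − Σ(formed) = 2645 − 2669 = −24 kJ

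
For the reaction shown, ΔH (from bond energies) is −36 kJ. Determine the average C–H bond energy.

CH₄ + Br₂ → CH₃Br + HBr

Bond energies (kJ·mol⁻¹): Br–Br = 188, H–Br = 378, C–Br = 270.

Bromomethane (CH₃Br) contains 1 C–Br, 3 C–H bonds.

Let D be the C–H bond energy.
Σ(broken) = 1×188 + 4×D = 188 + 4D
Σ(formed) = 1×270 + 3×D + 1×378 = 648 + 3D
ΔH = Σ(broken) − Σ(formed) = (188 + 4D) − (648 + 3D) = −460 + D
Setting this equal to −36 kJ gives D = 424 kJ/mol.

D(C–H) ≈ 424 kJ/mol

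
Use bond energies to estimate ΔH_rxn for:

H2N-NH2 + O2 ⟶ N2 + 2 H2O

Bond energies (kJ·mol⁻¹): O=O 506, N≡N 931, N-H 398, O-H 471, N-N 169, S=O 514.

ΔH ≈ −548 kJ

Bonds broken (reactants):
  N-H: 4 × 398 = 1592
  N-N: 1 × 169 = 169
  O=O: 1 × 506 = 506
  Σ(broken) = 2267 kJ
Bonds formed (products):
  N≡N: 1 × 931 = 931
  O-H: 4 × 471 = 1884
  Σ(formed) = 2815 kJ
ΔH = Σ(broken) − Σ(formed) = 2267 − 2815 = −548 kJ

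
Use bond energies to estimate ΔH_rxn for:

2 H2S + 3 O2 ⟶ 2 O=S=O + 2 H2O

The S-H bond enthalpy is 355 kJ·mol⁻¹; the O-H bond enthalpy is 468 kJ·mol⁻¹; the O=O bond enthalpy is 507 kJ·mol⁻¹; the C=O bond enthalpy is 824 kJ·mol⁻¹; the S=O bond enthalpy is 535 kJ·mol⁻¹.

Bonds broken (reactants):
  O=O: 3 × 507 = 1521
  S-H: 4 × 355 = 1420
  Σ(broken) = 2941 kJ
Bonds formed (products):
  O-H: 4 × 468 = 1872
  S=O: 4 × 535 = 2140
  Σ(formed) = 4012 kJ
ΔH = Σ(broken) − Σ(formed) = 2941 − 4012 = −1071 kJ

ΔH ≈ −1071 kJ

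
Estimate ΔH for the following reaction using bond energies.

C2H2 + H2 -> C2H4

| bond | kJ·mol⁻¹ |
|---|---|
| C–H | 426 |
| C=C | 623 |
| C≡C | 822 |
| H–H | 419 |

ΔH ≈ −234 kJ

Bonds broken (reactants):
  C≡C: 1 × 822 = 822
  C–H: 2 × 426 = 852
  H–H: 1 × 419 = 419
  Σ(broken) = 2093 kJ
Bonds formed (products):
  C–H: 4 × 426 = 1704
  C=C: 1 × 623 = 623
  Σ(formed) = 2327 kJ
ΔH = Σ(broken) − Σ(formed) = 2093 − 2327 = −234 kJ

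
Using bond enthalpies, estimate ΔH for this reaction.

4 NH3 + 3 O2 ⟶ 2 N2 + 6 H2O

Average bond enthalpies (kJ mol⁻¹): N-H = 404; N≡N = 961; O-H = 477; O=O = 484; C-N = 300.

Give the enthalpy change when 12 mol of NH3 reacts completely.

Bonds broken (reactants):
  N-H: 12 × 404 = 4848
  O=O: 3 × 484 = 1452
  Σ(broken) = 6300 kJ
Bonds formed (products):
  N≡N: 2 × 961 = 1922
  O-H: 12 × 477 = 5724
  Σ(formed) = 7646 kJ
ΔH = Σ(broken) − Σ(formed) = 6300 − 7646 = −1346 kJ
For 3× the reaction as written: 3 × (−1346) = −4038 kJ

ΔH = −4038 kJ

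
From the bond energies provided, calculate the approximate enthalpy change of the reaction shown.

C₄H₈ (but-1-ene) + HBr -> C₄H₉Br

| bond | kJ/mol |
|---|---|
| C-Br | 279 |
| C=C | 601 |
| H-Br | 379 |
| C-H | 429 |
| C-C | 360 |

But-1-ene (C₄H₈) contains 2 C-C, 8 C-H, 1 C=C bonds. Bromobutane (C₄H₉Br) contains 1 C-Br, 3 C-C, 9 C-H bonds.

Bonds broken (reactants):
  C-C: 2 × 360 = 720
  C-H: 8 × 429 = 3432
  C=C: 1 × 601 = 601
  H-Br: 1 × 379 = 379
  Σ(broken) = 5132 kJ
Bonds formed (products):
  C-Br: 1 × 279 = 279
  C-C: 3 × 360 = 1080
  C-H: 9 × 429 = 3861
  Σ(formed) = 5220 kJ
ΔH = Σ(broken) − Σ(formed) = 5132 − 5220 = −88 kJ

ΔH ≈ −88 kJ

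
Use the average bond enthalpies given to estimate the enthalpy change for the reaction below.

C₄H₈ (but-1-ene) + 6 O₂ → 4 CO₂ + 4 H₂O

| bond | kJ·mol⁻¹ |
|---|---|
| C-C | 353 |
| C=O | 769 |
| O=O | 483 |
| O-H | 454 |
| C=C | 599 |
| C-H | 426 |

ΔH ≈ −2173 kJ

Bonds broken (reactants):
  C-C: 2 × 353 = 706
  C-H: 8 × 426 = 3408
  C=C: 1 × 599 = 599
  O=O: 6 × 483 = 2898
  Σ(broken) = 7611 kJ
Bonds formed (products):
  C=O: 8 × 769 = 6152
  O-H: 8 × 454 = 3632
  Σ(formed) = 9784 kJ
ΔH = Σ(broken) − Σ(formed) = 7611 − 9784 = −2173 kJ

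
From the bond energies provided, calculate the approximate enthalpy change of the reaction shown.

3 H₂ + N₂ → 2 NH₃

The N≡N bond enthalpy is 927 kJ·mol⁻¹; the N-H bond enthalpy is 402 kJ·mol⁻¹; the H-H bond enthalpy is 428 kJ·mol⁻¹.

Bonds broken (reactants):
  H-H: 3 × 428 = 1284
  N≡N: 1 × 927 = 927
  Σ(broken) = 2211 kJ
Bonds formed (products):
  N-H: 6 × 402 = 2412
  Σ(formed) = 2412 kJ
ΔH = Σ(broken) − Σ(formed) = 2211 − 2412 = −201 kJ

ΔH ≈ −201 kJ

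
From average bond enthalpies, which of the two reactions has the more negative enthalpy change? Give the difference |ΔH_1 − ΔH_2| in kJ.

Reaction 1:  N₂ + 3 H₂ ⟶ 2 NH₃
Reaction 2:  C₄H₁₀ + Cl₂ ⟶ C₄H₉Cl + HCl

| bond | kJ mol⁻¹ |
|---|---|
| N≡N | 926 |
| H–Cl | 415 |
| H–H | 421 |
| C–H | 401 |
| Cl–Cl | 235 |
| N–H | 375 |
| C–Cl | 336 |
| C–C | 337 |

Reaction 2, by 54 kJ

Reaction 1:
  Bonds broken (reactants):
    H–H: 3 × 421 = 1263
    N≡N: 1 × 926 = 926
    Σ(broken) = 2189 kJ
  Bonds formed (products):
    N–H: 6 × 375 = 2250
    Σ(formed) = 2250 kJ
  ΔH_1 = 2189 − 2250 = −61 kJ
Reaction 2:
  Bonds broken (reactants):
    C–C: 3 × 337 = 1011
    C–H: 10 × 401 = 4010
    Cl–Cl: 1 × 235 = 235
    Σ(broken) = 5256 kJ
  Bonds formed (products):
    C–C: 3 × 337 = 1011
    C–Cl: 1 × 336 = 336
    C–H: 9 × 401 = 3609
    H–Cl: 1 × 415 = 415
    Σ(formed) = 5371 kJ
  ΔH_2 = 5256 − 5371 = −115 kJ
ΔH_1 − ΔH_2 = +54 kJ, so reaction 2 has the more negative ΔH; |ΔH_1 − ΔH_2| = 54 kJ.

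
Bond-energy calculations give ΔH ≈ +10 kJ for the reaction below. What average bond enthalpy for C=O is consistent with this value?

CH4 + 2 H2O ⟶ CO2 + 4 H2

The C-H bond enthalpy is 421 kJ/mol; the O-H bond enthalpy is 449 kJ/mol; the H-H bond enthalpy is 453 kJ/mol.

Let D be the C=O bond energy.
Σ(broken) = 4×421 + 4×449 = 3480
Σ(formed) = 2×D + 4×453 = 1812 + 2D
ΔH = Σ(broken) − Σ(formed) = (3480) − (1812 + 2D) = +1668 − 2D
Setting this equal to +10 kJ gives 2D = 1658, so D = 829 kJ/mol.

D(C=O) ≈ 829 kJ/mol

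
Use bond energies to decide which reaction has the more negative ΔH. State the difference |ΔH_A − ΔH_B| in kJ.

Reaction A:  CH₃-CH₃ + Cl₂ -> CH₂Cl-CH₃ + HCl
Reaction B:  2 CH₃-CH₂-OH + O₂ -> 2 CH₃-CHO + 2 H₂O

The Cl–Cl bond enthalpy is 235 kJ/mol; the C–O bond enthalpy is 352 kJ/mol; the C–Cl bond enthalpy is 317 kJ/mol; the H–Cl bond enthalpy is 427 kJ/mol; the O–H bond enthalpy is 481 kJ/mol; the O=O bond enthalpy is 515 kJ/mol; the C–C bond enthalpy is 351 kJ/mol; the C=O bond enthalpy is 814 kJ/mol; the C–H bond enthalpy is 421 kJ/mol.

Reaction B, by 441 kJ

Reaction A:
  Bonds broken (reactants):
    C–C: 1 × 351 = 351
    C–H: 6 × 421 = 2526
    Cl–Cl: 1 × 235 = 235
    Σ(broken) = 3112 kJ
  Bonds formed (products):
    C–C: 1 × 351 = 351
    C–Cl: 1 × 317 = 317
    C–H: 5 × 421 = 2105
    H–Cl: 1 × 427 = 427
    Σ(formed) = 3200 kJ
  ΔH_A = 3112 − 3200 = −88 kJ
Reaction B:
  Bonds broken (reactants):
    C–C: 2 × 351 = 702
    C–H: 10 × 421 = 4210
    C–O: 2 × 352 = 704
    O–H: 2 × 481 = 962
    O=O: 1 × 515 = 515
    Σ(broken) = 7093 kJ
  Bonds formed (products):
    C–C: 2 × 351 = 702
    C–H: 8 × 421 = 3368
    C=O: 2 × 814 = 1628
    O–H: 4 × 481 = 1924
    Σ(formed) = 7622 kJ
  ΔH_B = 7093 − 7622 = −529 kJ
ΔH_A − ΔH_B = +441 kJ, so reaction B has the more negative ΔH; |ΔH_A − ΔH_B| = 441 kJ.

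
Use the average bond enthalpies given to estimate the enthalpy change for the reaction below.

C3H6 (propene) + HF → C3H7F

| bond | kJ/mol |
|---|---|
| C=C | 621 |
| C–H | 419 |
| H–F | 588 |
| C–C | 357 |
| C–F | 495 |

Bonds broken (reactants):
  C–C: 1 × 357 = 357
  C–H: 6 × 419 = 2514
  C=C: 1 × 621 = 621
  H–F: 1 × 588 = 588
  Σ(broken) = 4080 kJ
Bonds formed (products):
  C–C: 2 × 357 = 714
  C–F: 1 × 495 = 495
  C–H: 7 × 419 = 2933
  Σ(formed) = 4142 kJ
ΔH = Σ(broken) − Σ(formed) = 4080 − 4142 = −62 kJ

ΔH ≈ −62 kJ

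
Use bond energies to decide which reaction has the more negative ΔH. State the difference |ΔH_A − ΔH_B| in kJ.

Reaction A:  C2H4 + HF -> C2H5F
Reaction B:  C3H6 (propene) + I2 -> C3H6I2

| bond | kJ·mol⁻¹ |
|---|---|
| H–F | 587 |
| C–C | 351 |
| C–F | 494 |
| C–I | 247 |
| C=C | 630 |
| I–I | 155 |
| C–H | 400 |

Reaction B, by 32 kJ

Reaction A:
  Bonds broken (reactants):
    C–H: 4 × 400 = 1600
    C=C: 1 × 630 = 630
    H–F: 1 × 587 = 587
    Σ(broken) = 2817 kJ
  Bonds formed (products):
    C–C: 1 × 351 = 351
    C–F: 1 × 494 = 494
    C–H: 5 × 400 = 2000
    Σ(formed) = 2845 kJ
  ΔH_A = 2817 − 2845 = −28 kJ
Reaction B:
  Bonds broken (reactants):
    C–C: 1 × 351 = 351
    C–H: 6 × 400 = 2400
    C=C: 1 × 630 = 630
    I–I: 1 × 155 = 155
    Σ(broken) = 3536 kJ
  Bonds formed (products):
    C–C: 2 × 351 = 702
    C–H: 6 × 400 = 2400
    C–I: 2 × 247 = 494
    Σ(formed) = 3596 kJ
  ΔH_B = 3536 − 3596 = −60 kJ
ΔH_A − ΔH_B = +32 kJ, so reaction B has the more negative ΔH; |ΔH_A − ΔH_B| = 32 kJ.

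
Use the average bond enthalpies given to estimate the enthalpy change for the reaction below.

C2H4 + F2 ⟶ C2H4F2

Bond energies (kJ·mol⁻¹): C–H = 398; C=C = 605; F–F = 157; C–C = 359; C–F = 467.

ΔH ≈ −531 kJ

Bonds broken (reactants):
  C–H: 4 × 398 = 1592
  C=C: 1 × 605 = 605
  F–F: 1 × 157 = 157
  Σ(broken) = 2354 kJ
Bonds formed (products):
  C–C: 1 × 359 = 359
  C–F: 2 × 467 = 934
  C–H: 4 × 398 = 1592
  Σ(formed) = 2885 kJ
ΔH = Σ(broken) − Σ(formed) = 2354 − 2885 = −531 kJ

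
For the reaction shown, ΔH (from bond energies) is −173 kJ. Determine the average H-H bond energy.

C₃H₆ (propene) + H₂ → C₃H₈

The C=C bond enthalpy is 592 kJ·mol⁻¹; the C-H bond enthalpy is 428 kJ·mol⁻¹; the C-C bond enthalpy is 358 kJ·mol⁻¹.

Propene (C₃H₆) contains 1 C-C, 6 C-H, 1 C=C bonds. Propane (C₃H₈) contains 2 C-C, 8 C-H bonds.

Let D be the H-H bond energy.
Σ(broken) = 1×358 + 6×428 + 1×592 + 1×D = 3518 + D
Σ(formed) = 2×358 + 8×428 = 4140
ΔH = Σ(broken) − Σ(formed) = (3518 + D) − (4140) = −622 + D
Setting this equal to −173 kJ gives D = 449 kJ/mol.

D(H-H) ≈ 449 kJ/mol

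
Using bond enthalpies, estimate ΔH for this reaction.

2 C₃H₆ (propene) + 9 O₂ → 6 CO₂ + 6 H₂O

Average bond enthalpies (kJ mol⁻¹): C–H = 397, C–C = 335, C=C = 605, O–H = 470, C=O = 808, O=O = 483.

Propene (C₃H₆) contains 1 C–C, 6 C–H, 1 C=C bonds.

ΔH ≈ −4345 kJ

Bonds broken (reactants):
  C–C: 2 × 335 = 670
  C–H: 12 × 397 = 4764
  C=C: 2 × 605 = 1210
  O=O: 9 × 483 = 4347
  Σ(broken) = 10991 kJ
Bonds formed (products):
  C=O: 12 × 808 = 9696
  O–H: 12 × 470 = 5640
  Σ(formed) = 15336 kJ
ΔH = Σ(broken) − Σ(formed) = 10991 − 15336 = −4345 kJ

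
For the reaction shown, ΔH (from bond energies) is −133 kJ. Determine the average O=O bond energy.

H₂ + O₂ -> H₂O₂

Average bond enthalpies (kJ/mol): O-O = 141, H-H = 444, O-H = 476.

Let D be the O=O bond energy.
Σ(broken) = 1×444 + 1×D = 444 + D
Σ(formed) = 2×476 + 1×141 = 1093
ΔH = Σ(broken) − Σ(formed) = (444 + D) − (1093) = −649 + D
Setting this equal to −133 kJ gives D = 516 kJ/mol.

D(O=O) ≈ 516 kJ/mol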